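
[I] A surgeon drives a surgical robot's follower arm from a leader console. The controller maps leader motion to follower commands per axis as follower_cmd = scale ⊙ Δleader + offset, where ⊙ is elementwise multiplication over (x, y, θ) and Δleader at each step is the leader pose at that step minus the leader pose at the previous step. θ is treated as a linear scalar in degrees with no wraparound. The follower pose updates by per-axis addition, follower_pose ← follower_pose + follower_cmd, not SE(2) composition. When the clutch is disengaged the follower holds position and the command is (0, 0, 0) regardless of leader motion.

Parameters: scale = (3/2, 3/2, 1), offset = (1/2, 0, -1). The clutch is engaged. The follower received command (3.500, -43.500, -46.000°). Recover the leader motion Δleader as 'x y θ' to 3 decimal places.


2.000 -29.000 -45.000

axis x: (3.500 − 1/2) / (3/2) = 2.000
axis y: (-43.500 − 0) / (3/2) = -29.000
axis θ: (-46.000 − -1) / (1) = -45.000


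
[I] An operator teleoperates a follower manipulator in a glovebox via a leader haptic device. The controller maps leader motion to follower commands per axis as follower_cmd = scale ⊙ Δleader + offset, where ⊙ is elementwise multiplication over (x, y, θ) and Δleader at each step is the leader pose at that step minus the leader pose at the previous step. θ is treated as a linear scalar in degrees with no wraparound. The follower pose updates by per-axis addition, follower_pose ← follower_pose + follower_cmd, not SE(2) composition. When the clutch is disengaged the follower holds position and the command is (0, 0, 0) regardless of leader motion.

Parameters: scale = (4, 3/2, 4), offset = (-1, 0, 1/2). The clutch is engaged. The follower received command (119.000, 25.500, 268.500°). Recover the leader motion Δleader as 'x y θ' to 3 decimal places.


30.000 17.000 67.000

axis x: (119.000 − -1) / (4) = 30.000
axis y: (25.500 − 0) / (3/2) = 17.000
axis θ: (268.500 − 1/2) / (4) = 67.000


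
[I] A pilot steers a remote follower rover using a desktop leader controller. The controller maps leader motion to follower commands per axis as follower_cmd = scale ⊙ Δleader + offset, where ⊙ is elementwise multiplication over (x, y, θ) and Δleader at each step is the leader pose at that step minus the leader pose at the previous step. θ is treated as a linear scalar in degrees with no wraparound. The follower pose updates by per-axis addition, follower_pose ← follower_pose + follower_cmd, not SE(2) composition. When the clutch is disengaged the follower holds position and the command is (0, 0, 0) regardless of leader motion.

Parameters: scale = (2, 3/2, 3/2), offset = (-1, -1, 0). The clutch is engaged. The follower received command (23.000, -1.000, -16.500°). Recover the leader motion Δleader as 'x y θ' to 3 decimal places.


axis x: (23.000 − -1) / (2) = 12.000
axis y: (-1.000 − -1) / (3/2) = 0.000
axis θ: (-16.500 − 0) / (3/2) = -11.000

12.000 0.000 -11.000


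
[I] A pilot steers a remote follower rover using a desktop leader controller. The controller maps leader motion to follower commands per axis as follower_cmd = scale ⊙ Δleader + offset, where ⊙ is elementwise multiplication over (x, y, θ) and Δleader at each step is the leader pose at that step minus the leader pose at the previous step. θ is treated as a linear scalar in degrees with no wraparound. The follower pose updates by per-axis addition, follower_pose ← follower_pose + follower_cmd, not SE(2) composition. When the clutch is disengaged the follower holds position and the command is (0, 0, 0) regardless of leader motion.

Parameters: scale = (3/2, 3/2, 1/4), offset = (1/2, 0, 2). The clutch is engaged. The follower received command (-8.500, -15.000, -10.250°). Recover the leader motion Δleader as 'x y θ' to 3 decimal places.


-6.000 -10.000 -49.000

axis x: (-8.500 − 1/2) / (3/2) = -6.000
axis y: (-15.000 − 0) / (3/2) = -10.000
axis θ: (-10.250 − 2) / (1/4) = -49.000


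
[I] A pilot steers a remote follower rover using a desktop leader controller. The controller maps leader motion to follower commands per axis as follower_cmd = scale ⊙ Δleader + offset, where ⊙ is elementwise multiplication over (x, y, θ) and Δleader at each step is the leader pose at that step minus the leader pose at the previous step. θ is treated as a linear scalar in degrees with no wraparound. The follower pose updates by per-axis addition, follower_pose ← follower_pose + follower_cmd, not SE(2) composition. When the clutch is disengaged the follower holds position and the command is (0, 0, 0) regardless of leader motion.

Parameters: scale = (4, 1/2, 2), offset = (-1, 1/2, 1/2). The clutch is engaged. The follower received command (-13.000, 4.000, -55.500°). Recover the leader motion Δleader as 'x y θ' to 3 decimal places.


axis x: (-13.000 − -1) / (4) = -3.000
axis y: (4.000 − 1/2) / (1/2) = 7.000
axis θ: (-55.500 − 1/2) / (2) = -28.000

-3.000 7.000 -28.000


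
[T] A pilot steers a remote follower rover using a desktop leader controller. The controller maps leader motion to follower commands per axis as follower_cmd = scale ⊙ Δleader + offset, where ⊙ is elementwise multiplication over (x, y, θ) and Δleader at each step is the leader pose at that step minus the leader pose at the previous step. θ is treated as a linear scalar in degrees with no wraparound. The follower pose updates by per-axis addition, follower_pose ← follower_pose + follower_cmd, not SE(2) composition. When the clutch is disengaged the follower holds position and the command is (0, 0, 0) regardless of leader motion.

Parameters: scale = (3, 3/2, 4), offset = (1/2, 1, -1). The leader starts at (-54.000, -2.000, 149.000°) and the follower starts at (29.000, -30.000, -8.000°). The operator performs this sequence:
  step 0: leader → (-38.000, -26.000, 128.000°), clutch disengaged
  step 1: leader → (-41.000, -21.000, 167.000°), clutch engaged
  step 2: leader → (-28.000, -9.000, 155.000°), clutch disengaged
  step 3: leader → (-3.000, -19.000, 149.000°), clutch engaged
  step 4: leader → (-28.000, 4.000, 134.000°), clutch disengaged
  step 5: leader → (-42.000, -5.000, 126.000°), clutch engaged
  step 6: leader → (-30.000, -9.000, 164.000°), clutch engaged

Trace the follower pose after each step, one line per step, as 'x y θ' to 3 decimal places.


step 0: Δleader=(16.000, -24.000, -21.000°), disengaged; cmd=(0,0,0) → follower holds at (29.000, -30.000, -8.000°)
step 1: Δleader=(-3.000, 5.000, 39.000°), engaged; cmd=(-8.500, 8.500, 155.000°) → follower=(20.500, -21.500, 147.000°)
step 2: Δleader=(13.000, 12.000, -12.000°), disengaged; cmd=(0,0,0) → follower holds at (20.500, -21.500, 147.000°)
step 3: Δleader=(25.000, -10.000, -6.000°), engaged; cmd=(75.500, -14.000, -25.000°) → follower=(96.000, -35.500, 122.000°)
step 4: Δleader=(-25.000, 23.000, -15.000°), disengaged; cmd=(0,0,0) → follower holds at (96.000, -35.500, 122.000°)
step 5: Δleader=(-14.000, -9.000, -8.000°), engaged; cmd=(-41.500, -12.500, -33.000°) → follower=(54.500, -48.000, 89.000°)
step 6: Δleader=(12.000, -4.000, 38.000°), engaged; cmd=(36.500, -5.000, 151.000°) → follower=(91.000, -53.000, 240.000°)

29.000 -30.000 -8.000
20.500 -21.500 147.000
20.500 -21.500 147.000
96.000 -35.500 122.000
96.000 -35.500 122.000
54.500 -48.000 89.000
91.000 -53.000 240.000


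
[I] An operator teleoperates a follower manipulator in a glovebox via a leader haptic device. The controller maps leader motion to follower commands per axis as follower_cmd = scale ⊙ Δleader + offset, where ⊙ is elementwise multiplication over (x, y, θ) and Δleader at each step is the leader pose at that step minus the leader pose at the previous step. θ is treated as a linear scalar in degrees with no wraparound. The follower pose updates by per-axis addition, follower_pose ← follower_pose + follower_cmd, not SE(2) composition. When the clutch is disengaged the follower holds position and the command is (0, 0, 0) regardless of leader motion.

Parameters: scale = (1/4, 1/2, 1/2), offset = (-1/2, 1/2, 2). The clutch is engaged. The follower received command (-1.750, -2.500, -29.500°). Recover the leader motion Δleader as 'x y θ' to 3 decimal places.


-5.000 -6.000 -63.000

axis x: (-1.750 − -1/2) / (1/4) = -5.000
axis y: (-2.500 − 1/2) / (1/2) = -6.000
axis θ: (-29.500 − 2) / (1/2) = -63.000


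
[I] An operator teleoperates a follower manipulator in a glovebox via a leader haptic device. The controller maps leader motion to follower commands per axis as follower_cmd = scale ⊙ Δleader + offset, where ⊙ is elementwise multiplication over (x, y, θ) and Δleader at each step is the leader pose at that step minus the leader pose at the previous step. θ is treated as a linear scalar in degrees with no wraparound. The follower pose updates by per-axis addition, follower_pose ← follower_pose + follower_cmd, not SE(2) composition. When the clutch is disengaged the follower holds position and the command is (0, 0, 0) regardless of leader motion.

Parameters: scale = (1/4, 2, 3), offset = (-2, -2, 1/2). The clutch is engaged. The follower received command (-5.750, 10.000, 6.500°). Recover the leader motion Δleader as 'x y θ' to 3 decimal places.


-15.000 6.000 2.000

axis x: (-5.750 − -2) / (1/4) = -15.000
axis y: (10.000 − -2) / (2) = 6.000
axis θ: (6.500 − 1/2) / (3) = 2.000


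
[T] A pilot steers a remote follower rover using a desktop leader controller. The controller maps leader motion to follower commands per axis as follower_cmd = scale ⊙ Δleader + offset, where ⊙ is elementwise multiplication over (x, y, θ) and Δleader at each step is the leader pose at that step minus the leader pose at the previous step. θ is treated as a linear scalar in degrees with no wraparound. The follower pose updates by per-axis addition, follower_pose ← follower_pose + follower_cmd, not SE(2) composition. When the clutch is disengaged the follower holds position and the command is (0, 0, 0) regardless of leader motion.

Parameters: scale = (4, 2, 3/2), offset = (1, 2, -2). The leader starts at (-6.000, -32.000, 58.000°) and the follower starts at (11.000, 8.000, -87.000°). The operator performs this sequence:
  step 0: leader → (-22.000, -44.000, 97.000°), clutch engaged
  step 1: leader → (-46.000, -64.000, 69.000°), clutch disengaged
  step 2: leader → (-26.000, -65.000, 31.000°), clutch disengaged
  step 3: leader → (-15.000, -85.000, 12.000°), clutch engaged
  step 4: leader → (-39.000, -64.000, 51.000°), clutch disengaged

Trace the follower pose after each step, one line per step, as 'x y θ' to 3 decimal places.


step 0: Δleader=(-16.000, -12.000, 39.000°), engaged; cmd=(-63.000, -22.000, 56.500°) → follower=(-52.000, -14.000, -30.500°)
step 1: Δleader=(-24.000, -20.000, -28.000°), disengaged; cmd=(0,0,0) → follower holds at (-52.000, -14.000, -30.500°)
step 2: Δleader=(20.000, -1.000, -38.000°), disengaged; cmd=(0,0,0) → follower holds at (-52.000, -14.000, -30.500°)
step 3: Δleader=(11.000, -20.000, -19.000°), engaged; cmd=(45.000, -38.000, -30.500°) → follower=(-7.000, -52.000, -61.000°)
step 4: Δleader=(-24.000, 21.000, 39.000°), disengaged; cmd=(0,0,0) → follower holds at (-7.000, -52.000, -61.000°)

-52.000 -14.000 -30.500
-52.000 -14.000 -30.500
-52.000 -14.000 -30.500
-7.000 -52.000 -61.000
-7.000 -52.000 -61.000


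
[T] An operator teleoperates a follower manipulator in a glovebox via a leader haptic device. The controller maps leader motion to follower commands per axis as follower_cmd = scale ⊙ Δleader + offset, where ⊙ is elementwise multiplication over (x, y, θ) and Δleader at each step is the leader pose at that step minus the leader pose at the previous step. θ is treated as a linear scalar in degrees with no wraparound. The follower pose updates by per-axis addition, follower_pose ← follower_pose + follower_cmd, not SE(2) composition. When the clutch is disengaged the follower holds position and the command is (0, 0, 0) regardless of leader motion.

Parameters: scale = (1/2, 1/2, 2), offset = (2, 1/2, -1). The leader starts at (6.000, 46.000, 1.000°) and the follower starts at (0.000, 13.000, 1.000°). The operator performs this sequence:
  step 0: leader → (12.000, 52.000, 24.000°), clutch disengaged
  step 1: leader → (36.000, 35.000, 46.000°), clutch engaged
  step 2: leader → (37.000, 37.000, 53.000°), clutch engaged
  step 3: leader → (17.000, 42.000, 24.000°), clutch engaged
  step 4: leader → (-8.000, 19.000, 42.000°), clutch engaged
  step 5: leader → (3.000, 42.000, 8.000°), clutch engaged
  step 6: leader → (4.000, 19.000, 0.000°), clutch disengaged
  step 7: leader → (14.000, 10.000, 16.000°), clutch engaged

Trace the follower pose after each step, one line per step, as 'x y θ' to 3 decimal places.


step 0: Δleader=(6.000, 6.000, 23.000°), disengaged; cmd=(0,0,0) → follower holds at (0.000, 13.000, 1.000°)
step 1: Δleader=(24.000, -17.000, 22.000°), engaged; cmd=(14.000, -8.000, 43.000°) → follower=(14.000, 5.000, 44.000°)
step 2: Δleader=(1.000, 2.000, 7.000°), engaged; cmd=(2.500, 1.500, 13.000°) → follower=(16.500, 6.500, 57.000°)
step 3: Δleader=(-20.000, 5.000, -29.000°), engaged; cmd=(-8.000, 3.000, -59.000°) → follower=(8.500, 9.500, -2.000°)
step 4: Δleader=(-25.000, -23.000, 18.000°), engaged; cmd=(-10.500, -11.000, 35.000°) → follower=(-2.000, -1.500, 33.000°)
step 5: Δleader=(11.000, 23.000, -34.000°), engaged; cmd=(7.500, 12.000, -69.000°) → follower=(5.500, 10.500, -36.000°)
step 6: Δleader=(1.000, -23.000, -8.000°), disengaged; cmd=(0,0,0) → follower holds at (5.500, 10.500, -36.000°)
step 7: Δleader=(10.000, -9.000, 16.000°), engaged; cmd=(7.000, -4.000, 31.000°) → follower=(12.500, 6.500, -5.000°)

0.000 13.000 1.000
14.000 5.000 44.000
16.500 6.500 57.000
8.500 9.500 -2.000
-2.000 -1.500 33.000
5.500 10.500 -36.000
5.500 10.500 -36.000
12.500 6.500 -5.000


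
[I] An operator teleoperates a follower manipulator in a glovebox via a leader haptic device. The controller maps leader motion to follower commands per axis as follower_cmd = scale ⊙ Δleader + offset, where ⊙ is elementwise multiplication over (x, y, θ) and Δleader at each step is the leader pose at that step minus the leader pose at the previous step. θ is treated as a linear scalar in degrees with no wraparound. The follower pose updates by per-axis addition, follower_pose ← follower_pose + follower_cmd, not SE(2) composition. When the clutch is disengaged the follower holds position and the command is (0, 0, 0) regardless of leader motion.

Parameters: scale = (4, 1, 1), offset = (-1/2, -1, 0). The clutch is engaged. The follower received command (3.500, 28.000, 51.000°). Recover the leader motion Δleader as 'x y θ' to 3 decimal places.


1.000 29.000 51.000

axis x: (3.500 − -1/2) / (4) = 1.000
axis y: (28.000 − -1) / (1) = 29.000
axis θ: (51.000 − 0) / (1) = 51.000


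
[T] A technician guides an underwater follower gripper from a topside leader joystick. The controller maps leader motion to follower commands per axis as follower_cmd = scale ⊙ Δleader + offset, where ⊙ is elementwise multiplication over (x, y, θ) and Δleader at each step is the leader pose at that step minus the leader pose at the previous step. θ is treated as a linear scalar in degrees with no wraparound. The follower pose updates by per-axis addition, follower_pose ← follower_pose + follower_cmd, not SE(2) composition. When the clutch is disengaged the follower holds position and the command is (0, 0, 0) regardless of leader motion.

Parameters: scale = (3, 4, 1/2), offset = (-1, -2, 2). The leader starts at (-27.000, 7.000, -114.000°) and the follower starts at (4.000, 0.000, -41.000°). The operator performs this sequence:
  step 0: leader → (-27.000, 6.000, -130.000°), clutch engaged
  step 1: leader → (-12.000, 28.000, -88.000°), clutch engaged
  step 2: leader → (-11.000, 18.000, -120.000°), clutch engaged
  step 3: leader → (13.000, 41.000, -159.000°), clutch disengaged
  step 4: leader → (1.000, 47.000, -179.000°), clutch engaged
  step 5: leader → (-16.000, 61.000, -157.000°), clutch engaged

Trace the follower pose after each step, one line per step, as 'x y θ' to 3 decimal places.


3.000 -6.000 -47.000
47.000 80.000 -24.000
49.000 38.000 -38.000
49.000 38.000 -38.000
12.000 60.000 -46.000
-40.000 114.000 -33.000

step 0: Δleader=(0.000, -1.000, -16.000°), engaged; cmd=(-1.000, -6.000, -6.000°) → follower=(3.000, -6.000, -47.000°)
step 1: Δleader=(15.000, 22.000, 42.000°), engaged; cmd=(44.000, 86.000, 23.000°) → follower=(47.000, 80.000, -24.000°)
step 2: Δleader=(1.000, -10.000, -32.000°), engaged; cmd=(2.000, -42.000, -14.000°) → follower=(49.000, 38.000, -38.000°)
step 3: Δleader=(24.000, 23.000, -39.000°), disengaged; cmd=(0,0,0) → follower holds at (49.000, 38.000, -38.000°)
step 4: Δleader=(-12.000, 6.000, -20.000°), engaged; cmd=(-37.000, 22.000, -8.000°) → follower=(12.000, 60.000, -46.000°)
step 5: Δleader=(-17.000, 14.000, 22.000°), engaged; cmd=(-52.000, 54.000, 13.000°) → follower=(-40.000, 114.000, -33.000°)


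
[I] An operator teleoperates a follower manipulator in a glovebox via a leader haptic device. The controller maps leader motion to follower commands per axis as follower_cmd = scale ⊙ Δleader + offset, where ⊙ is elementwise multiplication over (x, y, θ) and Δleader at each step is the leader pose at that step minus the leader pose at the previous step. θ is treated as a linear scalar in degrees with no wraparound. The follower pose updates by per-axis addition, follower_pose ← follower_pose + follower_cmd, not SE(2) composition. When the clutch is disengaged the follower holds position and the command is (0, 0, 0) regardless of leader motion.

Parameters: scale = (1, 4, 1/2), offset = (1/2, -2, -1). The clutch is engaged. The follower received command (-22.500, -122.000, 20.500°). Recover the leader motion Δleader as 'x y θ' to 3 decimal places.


axis x: (-22.500 − 1/2) / (1) = -23.000
axis y: (-122.000 − -2) / (4) = -30.000
axis θ: (20.500 − -1) / (1/2) = 43.000

-23.000 -30.000 43.000


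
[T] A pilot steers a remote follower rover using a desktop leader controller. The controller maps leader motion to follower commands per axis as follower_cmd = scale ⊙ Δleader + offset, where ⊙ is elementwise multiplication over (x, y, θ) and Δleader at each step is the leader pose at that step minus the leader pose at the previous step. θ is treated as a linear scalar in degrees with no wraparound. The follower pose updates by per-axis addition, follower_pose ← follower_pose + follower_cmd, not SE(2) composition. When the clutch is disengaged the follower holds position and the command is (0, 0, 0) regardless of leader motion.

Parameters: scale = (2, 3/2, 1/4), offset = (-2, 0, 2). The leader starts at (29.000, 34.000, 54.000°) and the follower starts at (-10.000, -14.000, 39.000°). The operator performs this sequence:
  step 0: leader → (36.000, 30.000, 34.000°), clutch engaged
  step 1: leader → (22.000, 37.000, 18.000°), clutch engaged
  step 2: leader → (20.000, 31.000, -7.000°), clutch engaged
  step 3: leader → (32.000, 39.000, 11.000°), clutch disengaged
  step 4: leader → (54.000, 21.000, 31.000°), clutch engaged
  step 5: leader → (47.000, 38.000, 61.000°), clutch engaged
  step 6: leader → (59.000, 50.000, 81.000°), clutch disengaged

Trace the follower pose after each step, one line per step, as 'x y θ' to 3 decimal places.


2.000 -20.000 36.000
-28.000 -9.500 34.000
-34.000 -18.500 29.750
-34.000 -18.500 29.750
8.000 -45.500 36.750
-8.000 -20.000 46.250
-8.000 -20.000 46.250

step 0: Δleader=(7.000, -4.000, -20.000°), engaged; cmd=(12.000, -6.000, -3.000°) → follower=(2.000, -20.000, 36.000°)
step 1: Δleader=(-14.000, 7.000, -16.000°), engaged; cmd=(-30.000, 10.500, -2.000°) → follower=(-28.000, -9.500, 34.000°)
step 2: Δleader=(-2.000, -6.000, -25.000°), engaged; cmd=(-6.000, -9.000, -4.250°) → follower=(-34.000, -18.500, 29.750°)
step 3: Δleader=(12.000, 8.000, 18.000°), disengaged; cmd=(0,0,0) → follower holds at (-34.000, -18.500, 29.750°)
step 4: Δleader=(22.000, -18.000, 20.000°), engaged; cmd=(42.000, -27.000, 7.000°) → follower=(8.000, -45.500, 36.750°)
step 5: Δleader=(-7.000, 17.000, 30.000°), engaged; cmd=(-16.000, 25.500, 9.500°) → follower=(-8.000, -20.000, 46.250°)
step 6: Δleader=(12.000, 12.000, 20.000°), disengaged; cmd=(0,0,0) → follower holds at (-8.000, -20.000, 46.250°)


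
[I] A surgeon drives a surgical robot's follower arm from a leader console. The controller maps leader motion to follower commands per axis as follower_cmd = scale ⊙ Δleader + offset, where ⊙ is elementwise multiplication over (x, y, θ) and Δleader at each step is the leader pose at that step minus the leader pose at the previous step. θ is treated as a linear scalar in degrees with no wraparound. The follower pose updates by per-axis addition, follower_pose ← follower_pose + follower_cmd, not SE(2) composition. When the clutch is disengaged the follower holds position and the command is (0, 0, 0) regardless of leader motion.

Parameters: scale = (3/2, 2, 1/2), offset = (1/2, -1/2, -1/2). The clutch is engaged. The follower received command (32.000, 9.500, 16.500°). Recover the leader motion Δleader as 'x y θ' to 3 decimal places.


21.000 5.000 34.000

axis x: (32.000 − 1/2) / (3/2) = 21.000
axis y: (9.500 − -1/2) / (2) = 5.000
axis θ: (16.500 − -1/2) / (1/2) = 34.000


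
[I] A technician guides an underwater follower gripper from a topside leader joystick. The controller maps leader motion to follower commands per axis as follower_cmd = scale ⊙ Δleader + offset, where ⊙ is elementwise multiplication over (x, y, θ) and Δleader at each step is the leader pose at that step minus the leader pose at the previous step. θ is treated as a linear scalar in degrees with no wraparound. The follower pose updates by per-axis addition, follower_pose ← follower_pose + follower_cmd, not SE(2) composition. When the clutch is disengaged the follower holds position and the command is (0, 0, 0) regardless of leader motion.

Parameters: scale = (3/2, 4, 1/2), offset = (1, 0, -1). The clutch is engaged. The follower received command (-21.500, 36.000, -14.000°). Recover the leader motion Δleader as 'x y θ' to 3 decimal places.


-15.000 9.000 -26.000

axis x: (-21.500 − 1) / (3/2) = -15.000
axis y: (36.000 − 0) / (4) = 9.000
axis θ: (-14.000 − -1) / (1/2) = -26.000


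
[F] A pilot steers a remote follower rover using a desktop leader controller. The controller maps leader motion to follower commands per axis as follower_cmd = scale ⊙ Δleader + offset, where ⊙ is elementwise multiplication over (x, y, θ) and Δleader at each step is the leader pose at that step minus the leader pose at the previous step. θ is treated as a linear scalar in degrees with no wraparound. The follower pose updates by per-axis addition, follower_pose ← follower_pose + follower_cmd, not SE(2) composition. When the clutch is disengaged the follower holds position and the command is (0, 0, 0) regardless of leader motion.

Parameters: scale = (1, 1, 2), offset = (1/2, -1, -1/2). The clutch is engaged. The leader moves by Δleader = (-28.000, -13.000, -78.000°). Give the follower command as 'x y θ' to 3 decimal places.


-27.500 -14.000 -156.500

axis x: 1·-28.000 + 1/2 = -27.500
axis y: 1·-13.000 + -1 = -14.000
axis θ: 2·-78.000 + -1/2 = -156.500


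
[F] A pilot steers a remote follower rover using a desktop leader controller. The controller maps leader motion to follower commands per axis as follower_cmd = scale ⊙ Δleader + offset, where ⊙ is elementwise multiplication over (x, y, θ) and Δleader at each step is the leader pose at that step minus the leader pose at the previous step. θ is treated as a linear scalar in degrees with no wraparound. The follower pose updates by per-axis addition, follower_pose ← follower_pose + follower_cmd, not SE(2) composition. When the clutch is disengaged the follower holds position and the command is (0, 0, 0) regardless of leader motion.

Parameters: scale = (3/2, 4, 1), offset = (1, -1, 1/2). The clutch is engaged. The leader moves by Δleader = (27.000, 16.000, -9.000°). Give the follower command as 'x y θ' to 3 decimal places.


axis x: 3/2·27.000 + 1 = 41.500
axis y: 4·16.000 + -1 = 63.000
axis θ: 1·-9.000 + 1/2 = -8.500

41.500 63.000 -8.500


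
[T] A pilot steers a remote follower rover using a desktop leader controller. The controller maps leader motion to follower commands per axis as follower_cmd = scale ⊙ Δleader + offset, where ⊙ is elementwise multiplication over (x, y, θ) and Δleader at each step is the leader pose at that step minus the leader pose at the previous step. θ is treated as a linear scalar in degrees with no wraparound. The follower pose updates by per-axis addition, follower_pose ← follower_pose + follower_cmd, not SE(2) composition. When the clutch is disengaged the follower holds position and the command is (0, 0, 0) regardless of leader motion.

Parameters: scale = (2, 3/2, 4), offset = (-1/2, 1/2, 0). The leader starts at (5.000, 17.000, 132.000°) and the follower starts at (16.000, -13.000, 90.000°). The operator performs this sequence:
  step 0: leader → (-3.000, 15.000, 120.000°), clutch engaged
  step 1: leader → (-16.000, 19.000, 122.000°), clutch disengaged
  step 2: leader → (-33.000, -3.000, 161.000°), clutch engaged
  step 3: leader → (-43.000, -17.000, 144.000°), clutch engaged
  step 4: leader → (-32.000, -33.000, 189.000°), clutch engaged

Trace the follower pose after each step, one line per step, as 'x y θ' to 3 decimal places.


step 0: Δleader=(-8.000, -2.000, -12.000°), engaged; cmd=(-16.500, -2.500, -48.000°) → follower=(-0.500, -15.500, 42.000°)
step 1: Δleader=(-13.000, 4.000, 2.000°), disengaged; cmd=(0,0,0) → follower holds at (-0.500, -15.500, 42.000°)
step 2: Δleader=(-17.000, -22.000, 39.000°), engaged; cmd=(-34.500, -32.500, 156.000°) → follower=(-35.000, -48.000, 198.000°)
step 3: Δleader=(-10.000, -14.000, -17.000°), engaged; cmd=(-20.500, -20.500, -68.000°) → follower=(-55.500, -68.500, 130.000°)
step 4: Δleader=(11.000, -16.000, 45.000°), engaged; cmd=(21.500, -23.500, 180.000°) → follower=(-34.000, -92.000, 310.000°)

-0.500 -15.500 42.000
-0.500 -15.500 42.000
-35.000 -48.000 198.000
-55.500 -68.500 130.000
-34.000 -92.000 310.000


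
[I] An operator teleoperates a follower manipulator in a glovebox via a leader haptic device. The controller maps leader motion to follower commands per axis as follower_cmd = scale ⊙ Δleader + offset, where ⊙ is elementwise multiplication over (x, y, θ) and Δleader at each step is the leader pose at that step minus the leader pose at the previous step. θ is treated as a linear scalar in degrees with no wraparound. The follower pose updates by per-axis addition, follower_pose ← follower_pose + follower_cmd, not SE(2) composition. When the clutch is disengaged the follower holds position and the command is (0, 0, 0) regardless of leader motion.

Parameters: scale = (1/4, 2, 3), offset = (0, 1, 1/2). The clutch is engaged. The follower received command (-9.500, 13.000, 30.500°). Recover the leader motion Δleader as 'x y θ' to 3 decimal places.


-38.000 6.000 10.000

axis x: (-9.500 − 0) / (1/4) = -38.000
axis y: (13.000 − 1) / (2) = 6.000
axis θ: (30.500 − 1/2) / (3) = 10.000


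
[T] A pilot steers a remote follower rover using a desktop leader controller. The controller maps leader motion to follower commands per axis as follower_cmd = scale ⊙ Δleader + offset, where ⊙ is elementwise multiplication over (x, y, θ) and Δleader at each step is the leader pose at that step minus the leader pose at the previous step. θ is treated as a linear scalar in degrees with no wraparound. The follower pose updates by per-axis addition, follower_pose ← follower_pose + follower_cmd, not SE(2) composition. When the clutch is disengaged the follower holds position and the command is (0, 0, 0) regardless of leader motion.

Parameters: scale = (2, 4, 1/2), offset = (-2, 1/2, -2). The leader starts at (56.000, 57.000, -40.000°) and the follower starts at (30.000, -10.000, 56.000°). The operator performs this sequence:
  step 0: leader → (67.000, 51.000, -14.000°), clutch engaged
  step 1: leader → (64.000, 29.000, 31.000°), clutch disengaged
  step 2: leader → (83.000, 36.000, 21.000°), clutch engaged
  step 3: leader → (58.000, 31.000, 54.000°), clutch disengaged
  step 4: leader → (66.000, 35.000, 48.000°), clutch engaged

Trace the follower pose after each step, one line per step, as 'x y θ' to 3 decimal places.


50.000 -33.500 67.000
50.000 -33.500 67.000
86.000 -5.000 60.000
86.000 -5.000 60.000
100.000 11.500 55.000

step 0: Δleader=(11.000, -6.000, 26.000°), engaged; cmd=(20.000, -23.500, 11.000°) → follower=(50.000, -33.500, 67.000°)
step 1: Δleader=(-3.000, -22.000, 45.000°), disengaged; cmd=(0,0,0) → follower holds at (50.000, -33.500, 67.000°)
step 2: Δleader=(19.000, 7.000, -10.000°), engaged; cmd=(36.000, 28.500, -7.000°) → follower=(86.000, -5.000, 60.000°)
step 3: Δleader=(-25.000, -5.000, 33.000°), disengaged; cmd=(0,0,0) → follower holds at (86.000, -5.000, 60.000°)
step 4: Δleader=(8.000, 4.000, -6.000°), engaged; cmd=(14.000, 16.500, -5.000°) → follower=(100.000, 11.500, 55.000°)


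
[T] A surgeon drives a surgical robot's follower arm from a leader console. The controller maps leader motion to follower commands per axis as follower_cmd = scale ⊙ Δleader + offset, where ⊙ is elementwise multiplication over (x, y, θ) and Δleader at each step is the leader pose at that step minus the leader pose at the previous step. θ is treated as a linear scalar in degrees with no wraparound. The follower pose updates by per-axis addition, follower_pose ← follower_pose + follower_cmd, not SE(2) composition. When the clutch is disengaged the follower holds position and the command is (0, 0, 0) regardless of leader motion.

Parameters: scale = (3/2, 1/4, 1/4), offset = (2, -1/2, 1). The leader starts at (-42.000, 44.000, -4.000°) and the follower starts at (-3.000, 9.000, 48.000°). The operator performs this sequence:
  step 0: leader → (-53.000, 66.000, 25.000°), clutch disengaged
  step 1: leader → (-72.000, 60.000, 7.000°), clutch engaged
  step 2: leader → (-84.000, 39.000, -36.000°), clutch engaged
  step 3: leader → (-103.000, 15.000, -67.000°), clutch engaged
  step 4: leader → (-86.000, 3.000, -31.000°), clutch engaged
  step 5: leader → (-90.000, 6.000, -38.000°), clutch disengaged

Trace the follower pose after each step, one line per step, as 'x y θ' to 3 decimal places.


step 0: Δleader=(-11.000, 22.000, 29.000°), disengaged; cmd=(0,0,0) → follower holds at (-3.000, 9.000, 48.000°)
step 1: Δleader=(-19.000, -6.000, -18.000°), engaged; cmd=(-26.500, -2.000, -3.500°) → follower=(-29.500, 7.000, 44.500°)
step 2: Δleader=(-12.000, -21.000, -43.000°), engaged; cmd=(-16.000, -5.750, -9.750°) → follower=(-45.500, 1.250, 34.750°)
step 3: Δleader=(-19.000, -24.000, -31.000°), engaged; cmd=(-26.500, -6.500, -6.750°) → follower=(-72.000, -5.250, 28.000°)
step 4: Δleader=(17.000, -12.000, 36.000°), engaged; cmd=(27.500, -3.500, 10.000°) → follower=(-44.500, -8.750, 38.000°)
step 5: Δleader=(-4.000, 3.000, -7.000°), disengaged; cmd=(0,0,0) → follower holds at (-44.500, -8.750, 38.000°)

-3.000 9.000 48.000
-29.500 7.000 44.500
-45.500 1.250 34.750
-72.000 -5.250 28.000
-44.500 -8.750 38.000
-44.500 -8.750 38.000


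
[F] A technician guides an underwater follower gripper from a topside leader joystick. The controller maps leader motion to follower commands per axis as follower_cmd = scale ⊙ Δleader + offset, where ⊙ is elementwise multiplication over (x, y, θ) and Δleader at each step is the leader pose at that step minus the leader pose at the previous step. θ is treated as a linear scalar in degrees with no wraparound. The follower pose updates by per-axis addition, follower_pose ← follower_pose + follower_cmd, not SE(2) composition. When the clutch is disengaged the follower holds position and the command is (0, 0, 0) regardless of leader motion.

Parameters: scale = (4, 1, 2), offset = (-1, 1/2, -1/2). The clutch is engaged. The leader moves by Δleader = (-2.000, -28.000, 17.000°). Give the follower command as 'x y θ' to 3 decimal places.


axis x: 4·-2.000 + -1 = -9.000
axis y: 1·-28.000 + 1/2 = -27.500
axis θ: 2·17.000 + -1/2 = 33.500

-9.000 -27.500 33.500


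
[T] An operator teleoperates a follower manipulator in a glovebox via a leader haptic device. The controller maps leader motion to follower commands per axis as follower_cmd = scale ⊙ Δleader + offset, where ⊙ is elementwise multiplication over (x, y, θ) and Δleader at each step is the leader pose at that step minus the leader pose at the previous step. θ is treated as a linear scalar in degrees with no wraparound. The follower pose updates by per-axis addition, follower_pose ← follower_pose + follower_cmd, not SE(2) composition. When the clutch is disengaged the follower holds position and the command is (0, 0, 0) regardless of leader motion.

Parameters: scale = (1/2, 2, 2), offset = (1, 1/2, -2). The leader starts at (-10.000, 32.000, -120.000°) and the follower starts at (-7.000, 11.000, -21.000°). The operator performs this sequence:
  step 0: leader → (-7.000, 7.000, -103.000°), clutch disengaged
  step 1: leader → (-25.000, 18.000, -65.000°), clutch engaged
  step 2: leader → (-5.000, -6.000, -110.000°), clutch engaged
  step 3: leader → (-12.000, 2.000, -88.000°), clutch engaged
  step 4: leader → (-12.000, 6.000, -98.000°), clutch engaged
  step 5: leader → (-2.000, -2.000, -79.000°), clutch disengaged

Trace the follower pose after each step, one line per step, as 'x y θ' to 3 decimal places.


-7.000 11.000 -21.000
-15.000 33.500 53.000
-4.000 -14.000 -39.000
-6.500 2.500 3.000
-5.500 11.000 -19.000
-5.500 11.000 -19.000

step 0: Δleader=(3.000, -25.000, 17.000°), disengaged; cmd=(0,0,0) → follower holds at (-7.000, 11.000, -21.000°)
step 1: Δleader=(-18.000, 11.000, 38.000°), engaged; cmd=(-8.000, 22.500, 74.000°) → follower=(-15.000, 33.500, 53.000°)
step 2: Δleader=(20.000, -24.000, -45.000°), engaged; cmd=(11.000, -47.500, -92.000°) → follower=(-4.000, -14.000, -39.000°)
step 3: Δleader=(-7.000, 8.000, 22.000°), engaged; cmd=(-2.500, 16.500, 42.000°) → follower=(-6.500, 2.500, 3.000°)
step 4: Δleader=(0.000, 4.000, -10.000°), engaged; cmd=(1.000, 8.500, -22.000°) → follower=(-5.500, 11.000, -19.000°)
step 5: Δleader=(10.000, -8.000, 19.000°), disengaged; cmd=(0,0,0) → follower holds at (-5.500, 11.000, -19.000°)


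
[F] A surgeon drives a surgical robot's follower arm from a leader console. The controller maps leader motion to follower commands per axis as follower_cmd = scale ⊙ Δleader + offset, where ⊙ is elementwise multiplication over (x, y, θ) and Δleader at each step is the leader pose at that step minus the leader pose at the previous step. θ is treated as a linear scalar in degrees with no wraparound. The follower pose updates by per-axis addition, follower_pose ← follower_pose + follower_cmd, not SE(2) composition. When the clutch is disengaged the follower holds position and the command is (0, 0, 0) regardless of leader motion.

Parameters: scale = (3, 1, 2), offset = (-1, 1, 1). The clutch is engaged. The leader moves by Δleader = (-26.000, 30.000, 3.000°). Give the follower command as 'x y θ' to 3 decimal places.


-79.000 31.000 7.000

axis x: 3·-26.000 + -1 = -79.000
axis y: 1·30.000 + 1 = 31.000
axis θ: 2·3.000 + 1 = 7.000


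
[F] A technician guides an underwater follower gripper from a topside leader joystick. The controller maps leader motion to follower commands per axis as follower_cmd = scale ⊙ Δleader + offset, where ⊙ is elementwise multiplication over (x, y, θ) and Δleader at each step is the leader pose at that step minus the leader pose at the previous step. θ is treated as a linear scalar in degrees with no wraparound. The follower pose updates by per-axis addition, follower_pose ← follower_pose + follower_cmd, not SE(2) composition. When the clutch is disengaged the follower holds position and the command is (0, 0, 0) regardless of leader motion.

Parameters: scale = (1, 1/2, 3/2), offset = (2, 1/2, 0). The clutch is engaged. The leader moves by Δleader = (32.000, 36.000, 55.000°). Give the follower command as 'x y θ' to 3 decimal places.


axis x: 1·32.000 + 2 = 34.000
axis y: 1/2·36.000 + 1/2 = 18.500
axis θ: 3/2·55.000 + 0 = 82.500

34.000 18.500 82.500


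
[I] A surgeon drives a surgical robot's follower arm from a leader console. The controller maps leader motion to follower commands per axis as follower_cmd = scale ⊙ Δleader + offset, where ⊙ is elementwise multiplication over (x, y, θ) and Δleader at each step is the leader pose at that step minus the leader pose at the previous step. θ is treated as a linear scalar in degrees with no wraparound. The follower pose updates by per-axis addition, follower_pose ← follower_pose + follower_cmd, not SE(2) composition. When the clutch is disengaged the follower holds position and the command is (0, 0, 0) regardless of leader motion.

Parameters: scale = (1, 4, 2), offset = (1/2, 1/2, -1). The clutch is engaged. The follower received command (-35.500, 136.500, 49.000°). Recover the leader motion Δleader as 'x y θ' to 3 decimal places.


-36.000 34.000 25.000

axis x: (-35.500 − 1/2) / (1) = -36.000
axis y: (136.500 − 1/2) / (4) = 34.000
axis θ: (49.000 − -1) / (2) = 25.000


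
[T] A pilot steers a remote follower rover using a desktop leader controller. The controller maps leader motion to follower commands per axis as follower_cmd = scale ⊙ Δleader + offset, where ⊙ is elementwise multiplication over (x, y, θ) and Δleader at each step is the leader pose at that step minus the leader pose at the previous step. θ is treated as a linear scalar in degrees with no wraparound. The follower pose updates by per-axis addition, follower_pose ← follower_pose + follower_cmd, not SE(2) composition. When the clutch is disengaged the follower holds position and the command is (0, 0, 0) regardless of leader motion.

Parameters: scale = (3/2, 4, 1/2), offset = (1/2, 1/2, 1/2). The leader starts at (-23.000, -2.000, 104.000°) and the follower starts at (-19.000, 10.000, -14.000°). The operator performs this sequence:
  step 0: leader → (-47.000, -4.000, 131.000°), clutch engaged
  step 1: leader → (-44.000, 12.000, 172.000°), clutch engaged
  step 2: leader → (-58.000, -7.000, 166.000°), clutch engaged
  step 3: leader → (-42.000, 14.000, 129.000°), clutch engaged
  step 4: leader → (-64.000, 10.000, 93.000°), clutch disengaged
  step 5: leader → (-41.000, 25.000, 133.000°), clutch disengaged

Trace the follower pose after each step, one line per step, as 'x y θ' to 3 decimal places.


step 0: Δleader=(-24.000, -2.000, 27.000°), engaged; cmd=(-35.500, -7.500, 14.000°) → follower=(-54.500, 2.500, 0.000°)
step 1: Δleader=(3.000, 16.000, 41.000°), engaged; cmd=(5.000, 64.500, 21.000°) → follower=(-49.500, 67.000, 21.000°)
step 2: Δleader=(-14.000, -19.000, -6.000°), engaged; cmd=(-20.500, -75.500, -2.500°) → follower=(-70.000, -8.500, 18.500°)
step 3: Δleader=(16.000, 21.000, -37.000°), engaged; cmd=(24.500, 84.500, -18.000°) → follower=(-45.500, 76.000, 0.500°)
step 4: Δleader=(-22.000, -4.000, -36.000°), disengaged; cmd=(0,0,0) → follower holds at (-45.500, 76.000, 0.500°)
step 5: Δleader=(23.000, 15.000, 40.000°), disengaged; cmd=(0,0,0) → follower holds at (-45.500, 76.000, 0.500°)

-54.500 2.500 0.000
-49.500 67.000 21.000
-70.000 -8.500 18.500
-45.500 76.000 0.500
-45.500 76.000 0.500
-45.500 76.000 0.500


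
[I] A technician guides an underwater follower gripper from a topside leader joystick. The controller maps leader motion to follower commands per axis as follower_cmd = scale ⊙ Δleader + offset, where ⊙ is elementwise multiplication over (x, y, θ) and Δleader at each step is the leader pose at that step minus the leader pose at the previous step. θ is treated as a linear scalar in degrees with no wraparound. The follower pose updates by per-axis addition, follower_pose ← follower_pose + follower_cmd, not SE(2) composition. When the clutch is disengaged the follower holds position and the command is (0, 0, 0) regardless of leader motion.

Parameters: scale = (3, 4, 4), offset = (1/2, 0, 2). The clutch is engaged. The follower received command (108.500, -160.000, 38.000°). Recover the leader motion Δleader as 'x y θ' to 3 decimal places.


axis x: (108.500 − 1/2) / (3) = 36.000
axis y: (-160.000 − 0) / (4) = -40.000
axis θ: (38.000 − 2) / (4) = 9.000

36.000 -40.000 9.000
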